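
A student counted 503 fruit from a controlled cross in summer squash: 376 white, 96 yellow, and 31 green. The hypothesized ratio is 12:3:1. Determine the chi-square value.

0.040

Under the 12:3:1 hypothesis (Σ ratio = 16, N = 503):
  white: 503 × 12/16 = 377.25
  yellow: 503 × 3/16 = 94.3125
  green: 503 × 1/16 = 31.4375
χ² = Σ (O − E)² / E
  white: (376 − 377.25)² / 377.25 = 0.0041
  yellow: (96 − 94.3125)² / 94.3125 = 0.0302
  green: (31 − 31.4375)² / 31.4375 = 0.0061
χ² = 0.0041 + 0.0302 + 0.0061 = 0.0404 ≈ 0.040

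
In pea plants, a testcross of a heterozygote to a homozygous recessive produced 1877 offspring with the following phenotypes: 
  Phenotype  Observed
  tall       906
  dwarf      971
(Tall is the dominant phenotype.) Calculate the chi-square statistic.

A testcross of a heterozygote (Aa × aa) gives a 1:1 phenotypic ratio.
Under the 1:1 hypothesis (Σ ratio = 2, N = 1877):
  tall: 1877 × 1/2 = 938.5
  dwarf: 1877 × 1/2 = 938.5
χ² = Σ (O − E)² / E
  tall: (906 − 938.5)² / 938.5 = 1.1255
  dwarf: (971 − 938.5)² / 938.5 = 1.1255
χ² = 1.1255 + 1.1255 = 2.251

2.251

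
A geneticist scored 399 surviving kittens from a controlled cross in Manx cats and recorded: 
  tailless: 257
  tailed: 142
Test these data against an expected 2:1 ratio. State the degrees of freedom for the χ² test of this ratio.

1

A goodness-of-fit test with 2 phenotype classes has df = 2 − 1 = 1.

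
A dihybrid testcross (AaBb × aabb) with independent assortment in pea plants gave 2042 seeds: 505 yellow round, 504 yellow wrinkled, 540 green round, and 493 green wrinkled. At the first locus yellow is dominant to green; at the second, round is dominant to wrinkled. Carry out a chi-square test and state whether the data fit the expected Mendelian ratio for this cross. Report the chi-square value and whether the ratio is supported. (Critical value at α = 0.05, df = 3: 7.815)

A dihybrid testcross with independent assortment gives a 1:1:1:1 ratio.
Under the 1:1:1:1 hypothesis (Σ ratio = 4, N = 2042):
  yellow round: 2042 × 1/4 = 510.5
  yellow wrinkled: 2042 × 1/4 = 510.5
  green round: 2042 × 1/4 = 510.5
  green wrinkled: 2042 × 1/4 = 510.5
χ² = Σ (O − E)² / E
  yellow round: (505 − 510.5)² / 510.5 = 0.0593
  yellow wrinkled: (504 − 510.5)² / 510.5 = 0.0828
  green round: (540 − 510.5)² / 510.5 = 1.7047
  green wrinkled: (493 − 510.5)² / 510.5 = 0.5999
χ² = 0.0593 + 0.0828 + 1.7047 + 0.5999 = 2.4467 ≈ 2.447
Degrees of freedom = 4 − 1 = 3; critical value at α = 0.05 is 7.815.
Since 2.447 < 7.815, we fail to reject the null hypothesis — the data are consistent with the 1:1:1:1 ratio.

2.447; consistent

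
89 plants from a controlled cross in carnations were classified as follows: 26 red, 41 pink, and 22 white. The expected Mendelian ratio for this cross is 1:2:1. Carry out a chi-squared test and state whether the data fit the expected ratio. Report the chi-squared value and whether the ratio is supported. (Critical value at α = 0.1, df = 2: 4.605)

Total ratio parts = 4. Expected numbers out of 89:
  red: 89 × 1/4 = 22.25
  pink: 89 × 2/4 = 44.5
  white: 89 × 1/4 = 22.25
χ² = Σ (O − E)² / E
  red: (26 − 22.25)² / 22.25 = 0.6320
  pink: (41 − 44.5)² / 44.5 = 0.2753
  white: (22 − 22.25)² / 22.25 = 0.0028
χ² = 0.6320 + 0.2753 + 0.0028 = 0.9101 ≈ 0.910
Degrees of freedom = 3 − 1 = 2; critical value at α = 0.1 is 4.605.
Since 0.910 < 4.605, we fail to reject the null hypothesis — the data are consistent with the 1:2:1 ratio.

0.910; consistent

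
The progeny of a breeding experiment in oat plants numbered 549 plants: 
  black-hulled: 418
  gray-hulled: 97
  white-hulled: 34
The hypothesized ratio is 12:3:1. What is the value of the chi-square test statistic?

0.440

The 12:3:1 ratio has 16 parts, so with N = 549 the expected counts are:
  black-hulled: 549 × 12/16 = 411.75
  gray-hulled: 549 × 3/16 = 102.9375
  white-hulled: 549 × 1/16 = 34.3125
χ² = Σ (O − E)² / E
  black-hulled: (418 − 411.75)² / 411.75 = 0.0949
  gray-hulled: (97 − 102.9375)² / 102.9375 = 0.3425
  white-hulled: (34 − 34.3125)² / 34.3125 = 0.0028
χ² = 0.0949 + 0.3425 + 0.0028 = 0.4402 ≈ 0.440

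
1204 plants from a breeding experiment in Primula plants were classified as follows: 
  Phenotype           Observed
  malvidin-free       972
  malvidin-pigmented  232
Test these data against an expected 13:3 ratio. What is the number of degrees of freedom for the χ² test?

1

A goodness-of-fit test with 2 phenotype classes has df = 2 − 1 = 1.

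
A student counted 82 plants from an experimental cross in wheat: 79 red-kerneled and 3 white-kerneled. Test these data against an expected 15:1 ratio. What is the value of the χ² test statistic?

Total ratio parts = 16. Expected numbers out of 82:
  red-kerneled: 82 × 15/16 = 76.875
  white-kerneled: 82 × 1/16 = 5.125
χ² = Σ (O − E)² / E
  red-kerneled: (79 − 76.875)² / 76.875 = 0.0587
  white-kerneled: (3 − 5.125)² / 5.125 = 0.8811
χ² = 0.0587 + 0.8811 = 0.9398 ≈ 0.940

0.940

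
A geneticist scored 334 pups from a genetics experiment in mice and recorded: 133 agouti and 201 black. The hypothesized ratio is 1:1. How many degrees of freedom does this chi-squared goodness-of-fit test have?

A goodness-of-fit test with 2 phenotype classes has df = 2 − 1 = 1.

1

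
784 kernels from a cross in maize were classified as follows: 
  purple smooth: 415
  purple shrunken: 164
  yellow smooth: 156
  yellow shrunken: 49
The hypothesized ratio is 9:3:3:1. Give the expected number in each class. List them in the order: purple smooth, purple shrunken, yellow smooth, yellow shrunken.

441, 147, 147, 49

Expected counts for N = 784 under a 9:3:3:1 ratio (total parts = 16):
  purple smooth: 784 × 9/16 = 441
  purple shrunken: 784 × 3/16 = 147
  yellow smooth: 784 × 3/16 = 147
  yellow shrunken: 784 × 1/16 = 49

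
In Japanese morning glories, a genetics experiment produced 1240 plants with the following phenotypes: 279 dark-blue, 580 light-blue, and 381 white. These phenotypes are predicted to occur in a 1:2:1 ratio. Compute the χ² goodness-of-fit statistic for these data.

21.942

Under the 1:2:1 hypothesis (Σ ratio = 4, N = 1240):
  dark-blue: 1240 × 1/4 = 310
  light-blue: 1240 × 2/4 = 620
  white: 1240 × 1/4 = 310
χ² = Σ (O − E)² / E
  dark-blue: (279 − 310)² / 310 = 3.1000
  light-blue: (580 − 620)² / 620 = 2.5806
  white: (381 − 310)² / 310 = 16.2613
χ² = 3.1000 + 2.5806 + 16.2613 = 21.9419 ≈ 21.942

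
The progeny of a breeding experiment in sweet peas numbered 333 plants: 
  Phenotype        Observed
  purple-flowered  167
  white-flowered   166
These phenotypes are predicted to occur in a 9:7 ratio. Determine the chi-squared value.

5.035

Total ratio parts = 16. Expected numbers out of 333:
  purple-flowered: 333 × 9/16 = 187.3125
  white-flowered: 333 × 7/16 = 145.6875
χ² = Σ (O − E)² / E
  purple-flowered: (167 − 187.3125)² / 187.3125 = 2.2027
  white-flowered: (166 − 145.6875)² / 145.6875 = 2.8321
χ² = 2.2027 + 2.8321 = 5.0348 ≈ 5.035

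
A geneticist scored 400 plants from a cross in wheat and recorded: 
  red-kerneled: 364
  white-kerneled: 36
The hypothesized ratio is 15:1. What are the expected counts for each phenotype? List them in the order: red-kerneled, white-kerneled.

375, 25

Total ratio parts = 16. Expected numbers out of 400:
  red-kerneled: 400 × 15/16 = 375
  white-kerneled: 400 × 1/16 = 25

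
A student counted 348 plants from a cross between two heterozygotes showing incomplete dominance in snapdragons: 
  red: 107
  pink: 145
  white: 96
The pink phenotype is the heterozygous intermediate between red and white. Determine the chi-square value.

With incomplete dominance, a heterozygote × heterozygote cross gives a 1:2:1 phenotypic ratio.
Under the 1:2:1 hypothesis (Σ ratio = 4, N = 348):
  red: 348 × 1/4 = 87
  pink: 348 × 2/4 = 174
  white: 348 × 1/4 = 87
χ² = Σ (O − E)² / E
  red: (107 − 87)² / 87 = 4.5977
  pink: (145 − 174)² / 174 = 4.8333
  white: (96 − 87)² / 87 = 0.9310
χ² = 4.5977 + 4.8333 + 0.9310 = 10.362

10.362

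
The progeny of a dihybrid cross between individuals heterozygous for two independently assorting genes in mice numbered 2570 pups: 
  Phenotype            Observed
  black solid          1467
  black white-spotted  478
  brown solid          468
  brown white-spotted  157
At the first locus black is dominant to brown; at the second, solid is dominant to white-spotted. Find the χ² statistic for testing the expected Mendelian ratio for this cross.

0.829

A dihybrid F₂ with independent assortment and complete dominance at both loci gives a 9:3:3:1 phenotypic ratio.
Expected counts for N = 2570 under a 9:3:3:1 ratio (total parts = 16):
  black solid: 2570 × 9/16 = 1445.625
  black white-spotted: 2570 × 3/16 = 481.875
  brown solid: 2570 × 3/16 = 481.875
  brown white-spotted: 2570 × 1/16 = 160.625
χ² = Σ (O − E)² / E
  black solid: (1467 − 1445.625)² / 1445.625 = 0.3161
  black white-spotted: (478 − 481.875)² / 481.875 = 0.0312
  brown solid: (468 − 481.875)² / 481.875 = 0.3995
  brown white-spotted: (157 − 160.625)² / 160.625 = 0.0818
χ² = 0.3161 + 0.0312 + 0.3995 + 0.0818 = 0.8286 ≈ 0.829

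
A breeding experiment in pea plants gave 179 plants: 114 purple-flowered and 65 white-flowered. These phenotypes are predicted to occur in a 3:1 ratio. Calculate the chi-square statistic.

Under the 3:1 hypothesis (Σ ratio = 4, N = 179):
  purple-flowered: 179 × 3/4 = 134.25
  white-flowered: 179 × 1/4 = 44.75
χ² = Σ (O − E)² / E
  purple-flowered: (114 − 134.25)² / 134.25 = 3.0545
  white-flowered: (65 − 44.75)² / 44.75 = 9.1634
χ² = 3.0545 + 9.1634 = 12.2179 ≈ 12.218

12.218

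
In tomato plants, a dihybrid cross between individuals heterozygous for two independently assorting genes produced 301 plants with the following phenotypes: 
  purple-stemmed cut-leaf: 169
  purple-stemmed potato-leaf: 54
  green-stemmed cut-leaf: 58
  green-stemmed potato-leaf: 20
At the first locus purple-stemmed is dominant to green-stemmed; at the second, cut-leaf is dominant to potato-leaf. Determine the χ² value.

A dihybrid F₂ with independent assortment and complete dominance at both loci gives a 9:3:3:1 phenotypic ratio.
The 9:3:3:1 ratio has 16 parts, so with N = 301 the expected counts are:
  purple-stemmed cut-leaf: 301 × 9/16 = 169.3125
  purple-stemmed potato-leaf: 301 × 3/16 = 56.4375
  green-stemmed cut-leaf: 301 × 3/16 = 56.4375
  green-stemmed potato-leaf: 301 × 1/16 = 18.8125
χ² = Σ (O − E)² / E
  purple-stemmed cut-leaf: (169 − 169.3125)² / 169.3125 = 0.0006
  purple-stemmed potato-leaf: (54 − 56.4375)² / 56.4375 = 0.1053
  green-stemmed cut-leaf: (58 − 56.4375)² / 56.4375 = 0.0433
  green-stemmed potato-leaf: (20 − 18.8125)² / 18.8125 = 0.0750
χ² = 0.0006 + 0.1053 + 0.0433 + 0.0750 = 0.2242 ≈ 0.224

0.224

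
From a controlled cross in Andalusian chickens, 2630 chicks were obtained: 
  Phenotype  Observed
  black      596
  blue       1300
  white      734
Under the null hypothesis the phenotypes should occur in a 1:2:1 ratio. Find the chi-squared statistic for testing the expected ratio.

The 1:2:1 ratio has 4 parts, so with N = 2630 the expected counts are:
  black: 2630 × 1/4 = 657.5
  blue: 2630 × 2/4 = 1315
  white: 2630 × 1/4 = 657.5
χ² = Σ (O − E)² / E
  black: (596 − 657.5)² / 657.5 = 5.7525
  blue: (1300 − 1315)² / 1315 = 0.1711
  white: (734 − 657.5)² / 657.5 = 8.9008
χ² = 5.7525 + 0.1711 + 8.9008 = 14.8244 ≈ 14.824

14.824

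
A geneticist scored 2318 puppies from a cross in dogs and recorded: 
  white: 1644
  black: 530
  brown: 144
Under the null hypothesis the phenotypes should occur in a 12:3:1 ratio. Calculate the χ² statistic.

Under the 12:3:1 hypothesis (Σ ratio = 16, N = 2318):
  white: 2318 × 12/16 = 1738.5
  black: 2318 × 3/16 = 434.625
  brown: 2318 × 1/16 = 144.875
χ² = Σ (O − E)² / E
  white: (1644 − 1738.5)² / 1738.5 = 5.1368
  black: (530 − 434.625)² / 434.625 = 20.9293
  brown: (144 − 144.875)² / 144.875 = 0.0053
χ² = 5.1368 + 20.9293 + 0.0053 = 26.0714 ≈ 26.071

26.071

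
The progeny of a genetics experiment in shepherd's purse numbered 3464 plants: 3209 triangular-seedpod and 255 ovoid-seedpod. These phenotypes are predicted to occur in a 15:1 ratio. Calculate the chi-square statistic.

Total ratio parts = 16. Expected numbers out of 3464:
  triangular-seedpod: 3464 × 15/16 = 3247.5
  ovoid-seedpod: 3464 × 1/16 = 216.5
χ² = Σ (O − E)² / E
  triangular-seedpod: (3209 − 3247.5)² / 3247.5 = 0.4564
  ovoid-seedpod: (255 − 216.5)² / 216.5 = 6.8464
χ² = 0.4564 + 6.8464 = 7.3028 ≈ 7.303

7.303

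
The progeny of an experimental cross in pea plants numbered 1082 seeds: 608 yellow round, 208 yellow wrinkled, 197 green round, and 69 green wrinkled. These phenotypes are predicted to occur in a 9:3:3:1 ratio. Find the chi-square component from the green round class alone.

Total ratio parts = 16. Expected numbers out of 1082:
  yellow round: 1082 × 9/16 = 608.625
  yellow wrinkled: 1082 × 3/16 = 202.875
  green round: 1082 × 3/16 = 202.875
  green wrinkled: 1082 × 1/16 = 67.625
Contribution of green round: (197 − 202.875)² / 202.875 = 0.1701

0.170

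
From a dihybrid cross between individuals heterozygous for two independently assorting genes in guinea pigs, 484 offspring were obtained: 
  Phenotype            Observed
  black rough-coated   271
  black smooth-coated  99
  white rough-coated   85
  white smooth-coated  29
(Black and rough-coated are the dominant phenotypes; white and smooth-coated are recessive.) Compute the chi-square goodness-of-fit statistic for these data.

A dihybrid F₂ with independent assortment and complete dominance at both loci gives a 9:3:3:1 phenotypic ratio.
Under the 9:3:3:1 hypothesis (Σ ratio = 16, N = 484):
  black rough-coated: 484 × 9/16 = 272.25
  black smooth-coated: 484 × 3/16 = 90.75
  white rough-coated: 484 × 3/16 = 90.75
  white smooth-coated: 484 × 1/16 = 30.25
χ² = Σ (O − E)² / E
  black rough-coated: (271 − 272.25)² / 272.25 = 0.0057
  black smooth-coated: (99 − 90.75)² / 90.75 = 0.7500
  white rough-coated: (85 − 90.75)² / 90.75 = 0.3643
  white smooth-coated: (29 − 30.25)² / 30.25 = 0.0517
χ² = 0.0057 + 0.7500 + 0.3643 + 0.0517 = 1.1717 ≈ 1.172

1.172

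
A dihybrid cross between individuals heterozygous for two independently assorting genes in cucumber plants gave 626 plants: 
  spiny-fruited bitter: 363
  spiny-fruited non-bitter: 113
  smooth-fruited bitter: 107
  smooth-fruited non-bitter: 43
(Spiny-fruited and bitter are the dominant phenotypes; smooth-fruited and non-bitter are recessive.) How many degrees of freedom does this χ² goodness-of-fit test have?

3

A dihybrid F₂ with independent assortment and complete dominance at both loci gives a 9:3:3:1 phenotypic ratio.
A goodness-of-fit test with 4 phenotype classes has df = 4 − 1 = 3.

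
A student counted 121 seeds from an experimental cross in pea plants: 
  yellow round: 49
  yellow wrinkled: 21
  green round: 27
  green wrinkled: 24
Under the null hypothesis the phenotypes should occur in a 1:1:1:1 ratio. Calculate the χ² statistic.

Total ratio parts = 4. Expected numbers out of 121:
  yellow round: 121 × 1/4 = 30.25
  yellow wrinkled: 121 × 1/4 = 30.25
  green round: 121 × 1/4 = 30.25
  green wrinkled: 121 × 1/4 = 30.25
χ² = Σ (O − E)² / E
  yellow round: (49 − 30.25)² / 30.25 = 11.6219
  yellow wrinkled: (21 − 30.25)² / 30.25 = 2.8285
  green round: (27 − 30.25)² / 30.25 = 0.3492
  green wrinkled: (24 − 30.25)² / 30.25 = 1.2913
χ² = 11.6219 + 2.8285 + 0.3492 + 1.2913 = 16.0909 ≈ 16.091

16.091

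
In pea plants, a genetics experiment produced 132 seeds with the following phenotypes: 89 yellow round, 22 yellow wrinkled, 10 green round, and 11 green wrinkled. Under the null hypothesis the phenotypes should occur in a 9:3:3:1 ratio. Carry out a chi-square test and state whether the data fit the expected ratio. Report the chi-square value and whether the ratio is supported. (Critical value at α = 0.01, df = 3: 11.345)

Total ratio parts = 16. Expected numbers out of 132:
  yellow round: 132 × 9/16 = 74.25
  yellow wrinkled: 132 × 3/16 = 24.75
  green round: 132 × 3/16 = 24.75
  green wrinkled: 132 × 1/16 = 8.25
χ² = Σ (O − E)² / E
  yellow round: (89 − 74.25)² / 74.25 = 2.9301
  yellow wrinkled: (22 − 24.75)² / 24.75 = 0.3056
  green round: (10 − 24.75)² / 24.75 = 8.7904
  green wrinkled: (11 − 8.25)² / 8.25 = 0.9167
χ² = 2.9301 + 0.3056 + 8.7904 + 0.9167 = 12.9428 ≈ 12.943
Degrees of freedom = 4 − 1 = 3; critical value at α = 0.01 is 11.345.
Since 12.943 > 11.345, we reject the null hypothesis — the data do not fit the 9:3:3:1 ratio.

12.943; not consistent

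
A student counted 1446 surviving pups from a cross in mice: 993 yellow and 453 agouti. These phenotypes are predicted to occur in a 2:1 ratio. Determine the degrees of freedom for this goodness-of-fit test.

A goodness-of-fit test with 2 phenotype classes has df = 2 − 1 = 1.

1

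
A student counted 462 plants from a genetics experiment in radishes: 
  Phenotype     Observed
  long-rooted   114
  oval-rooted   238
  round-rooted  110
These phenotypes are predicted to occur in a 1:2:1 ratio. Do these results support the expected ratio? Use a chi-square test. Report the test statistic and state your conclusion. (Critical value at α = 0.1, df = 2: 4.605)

0.494; consistent

Total ratio parts = 4. Expected numbers out of 462:
  long-rooted: 462 × 1/4 = 115.5
  oval-rooted: 462 × 2/4 = 231
  round-rooted: 462 × 1/4 = 115.5
χ² = Σ (O − E)² / E
  long-rooted: (114 − 115.5)² / 115.5 = 0.0195
  oval-rooted: (238 − 231)² / 231 = 0.2121
  round-rooted: (110 − 115.5)² / 115.5 = 0.2619
χ² = 0.0195 + 0.2121 + 0.2619 = 0.4935 ≈ 0.494
Degrees of freedom = 3 − 1 = 2; critical value at α = 0.1 is 4.605.
Since 0.494 < 4.605, we fail to reject the null hypothesis — the data are consistent with the 1:2:1 ratio.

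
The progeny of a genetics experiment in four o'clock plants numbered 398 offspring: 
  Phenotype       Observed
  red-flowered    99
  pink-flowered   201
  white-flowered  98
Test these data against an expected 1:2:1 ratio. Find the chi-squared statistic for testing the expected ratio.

Expected counts for N = 398 under a 1:2:1 ratio (total parts = 4):
  red-flowered: 398 × 1/4 = 99.5
  pink-flowered: 398 × 2/4 = 199
  white-flowered: 398 × 1/4 = 99.5
χ² = Σ (O − E)² / E
  red-flowered: (99 − 99.5)² / 99.5 = 0.0025
  pink-flowered: (201 − 199)² / 199 = 0.0201
  white-flowered: (98 − 99.5)² / 99.5 = 0.0226
χ² = 0.0025 + 0.0201 + 0.0226 = 0.0452 ≈ 0.045

0.045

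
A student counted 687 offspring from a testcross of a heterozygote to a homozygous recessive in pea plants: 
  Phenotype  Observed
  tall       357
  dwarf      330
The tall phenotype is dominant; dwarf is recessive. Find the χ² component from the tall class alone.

A testcross of a heterozygote (Aa × aa) gives a 1:1 phenotypic ratio.
The 1:1 ratio has 2 parts, so with N = 687 the expected counts are:
  tall: 687 × 1/2 = 343.5
  dwarf: 687 × 1/2 = 343.5
Contribution of tall: (357 − 343.5)² / 343.5 = 0.5306

0.531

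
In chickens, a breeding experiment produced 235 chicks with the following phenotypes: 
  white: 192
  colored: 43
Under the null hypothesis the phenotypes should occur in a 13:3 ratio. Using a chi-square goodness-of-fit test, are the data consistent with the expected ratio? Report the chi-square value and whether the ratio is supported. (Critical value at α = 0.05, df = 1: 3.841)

0.032; consistent

Under the 13:3 hypothesis (Σ ratio = 16, N = 235):
  white: 235 × 13/16 = 190.9375
  colored: 235 × 3/16 = 44.0625
χ² = Σ (O − E)² / E
  white: (192 − 190.9375)² / 190.9375 = 0.0059
  colored: (43 − 44.0625)² / 44.0625 = 0.0256
χ² = 0.0059 + 0.0256 = 0.0315 ≈ 0.032
Degrees of freedom = 2 − 1 = 1; critical value at α = 0.05 is 3.841.
Since 0.032 < 3.841, we fail to reject the null hypothesis — the data are consistent with the 13:3 ratio.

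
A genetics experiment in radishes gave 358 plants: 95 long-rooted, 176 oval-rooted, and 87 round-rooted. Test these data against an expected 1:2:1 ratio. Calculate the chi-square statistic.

The 1:2:1 ratio has 4 parts, so with N = 358 the expected counts are:
  long-rooted: 358 × 1/4 = 89.5
  oval-rooted: 358 × 2/4 = 179
  round-rooted: 358 × 1/4 = 89.5
χ² = Σ (O − E)² / E
  long-rooted: (95 − 89.5)² / 89.5 = 0.3380
  oval-rooted: (176 − 179)² / 179 = 0.0503
  round-rooted: (87 − 89.5)² / 89.5 = 0.0698
χ² = 0.3380 + 0.0503 + 0.0698 = 0.4581 ≈ 0.458

0.458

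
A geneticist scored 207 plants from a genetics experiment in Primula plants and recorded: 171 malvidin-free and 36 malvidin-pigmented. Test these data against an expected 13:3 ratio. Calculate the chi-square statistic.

0.251

Under the 13:3 hypothesis (Σ ratio = 16, N = 207):
  malvidin-free: 207 × 13/16 = 168.1875
  malvidin-pigmented: 207 × 3/16 = 38.8125
χ² = Σ (O − E)² / E
  malvidin-free: (171 − 168.1875)² / 168.1875 = 0.0470
  malvidin-pigmented: (36 − 38.8125)² / 38.8125 = 0.2038
χ² = 0.0470 + 0.2038 = 0.2508 ≈ 0.251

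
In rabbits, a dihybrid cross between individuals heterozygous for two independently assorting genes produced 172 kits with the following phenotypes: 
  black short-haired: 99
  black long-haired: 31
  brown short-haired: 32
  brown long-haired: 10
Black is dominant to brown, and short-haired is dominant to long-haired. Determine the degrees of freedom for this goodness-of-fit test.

A dihybrid F₂ with independent assortment and complete dominance at both loci gives a 9:3:3:1 phenotypic ratio.
A goodness-of-fit test with 4 phenotype classes has df = 4 − 1 = 3.

3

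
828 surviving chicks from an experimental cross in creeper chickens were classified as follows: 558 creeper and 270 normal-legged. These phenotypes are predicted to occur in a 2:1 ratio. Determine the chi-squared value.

Total ratio parts = 3. Expected numbers out of 828:
  creeper: 828 × 2/3 = 552
  normal-legged: 828 × 1/3 = 276
χ² = Σ (O − E)² / E
  creeper: (558 − 552)² / 552 = 0.0652
  normal-legged: (270 − 276)² / 276 = 0.1304
χ² = 0.0652 + 0.1304 = 0.1956 ≈ 0.196

0.196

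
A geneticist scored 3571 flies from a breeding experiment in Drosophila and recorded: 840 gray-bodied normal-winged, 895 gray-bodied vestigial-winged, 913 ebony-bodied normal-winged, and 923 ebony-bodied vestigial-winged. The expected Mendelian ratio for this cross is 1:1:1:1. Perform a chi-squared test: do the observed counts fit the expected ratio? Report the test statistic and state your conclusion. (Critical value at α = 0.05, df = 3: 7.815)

4.607; consistent

Under the 1:1:1:1 hypothesis (Σ ratio = 4, N = 3571):
  gray-bodied normal-winged: 3571 × 1/4 = 892.75
  gray-bodied vestigial-winged: 3571 × 1/4 = 892.75
  ebony-bodied normal-winged: 3571 × 1/4 = 892.75
  ebony-bodied vestigial-winged: 3571 × 1/4 = 892.75
χ² = Σ (O − E)² / E
  gray-bodied normal-winged: (840 − 892.75)² / 892.75 = 3.1168
  gray-bodied vestigial-winged: (895 − 892.75)² / 892.75 = 0.0057
  ebony-bodied normal-winged: (913 − 892.75)² / 892.75 = 0.4593
  ebony-bodied vestigial-winged: (923 − 892.75)² / 892.75 = 1.0250
χ² = 3.1168 + 0.0057 + 0.4593 + 1.0250 = 4.6068 ≈ 4.607
Degrees of freedom = 4 − 1 = 3; critical value at α = 0.05 is 7.815.
Since 4.607 < 7.815, we fail to reject the null hypothesis — the data are consistent with the 1:1:1:1 ratio.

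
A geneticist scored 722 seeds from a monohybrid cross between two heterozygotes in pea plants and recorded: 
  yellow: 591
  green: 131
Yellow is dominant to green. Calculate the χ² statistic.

18.100

For a monohybrid cross between heterozygotes with complete dominance, the expected phenotypic ratio is 3:1.
Under the 3:1 hypothesis (Σ ratio = 4, N = 722):
  yellow: 722 × 3/4 = 541.5
  green: 722 × 1/4 = 180.5
χ² = Σ (O − E)² / E
  yellow: (591 − 541.5)² / 541.5 = 4.5249
  green: (131 − 180.5)² / 180.5 = 13.5748
χ² = 4.5249 + 13.5748 = 18.0997 ≈ 18.100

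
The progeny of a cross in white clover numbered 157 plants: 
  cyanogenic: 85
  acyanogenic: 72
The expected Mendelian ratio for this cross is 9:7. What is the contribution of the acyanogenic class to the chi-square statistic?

0.160

The 9:7 ratio has 16 parts, so with N = 157 the expected counts are:
  cyanogenic: 157 × 9/16 = 88.3125
  acyanogenic: 157 × 7/16 = 68.6875
Contribution of acyanogenic: (72 − 68.6875)² / 68.6875 = 0.1597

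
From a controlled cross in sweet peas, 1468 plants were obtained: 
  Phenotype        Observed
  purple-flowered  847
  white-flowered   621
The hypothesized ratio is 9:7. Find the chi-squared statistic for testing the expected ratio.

1.250

Under the 9:7 hypothesis (Σ ratio = 16, N = 1468):
  purple-flowered: 1468 × 9/16 = 825.75
  white-flowered: 1468 × 7/16 = 642.25
χ² = Σ (O − E)² / E
  purple-flowered: (847 − 825.75)² / 825.75 = 0.5469
  white-flowered: (621 − 642.25)² / 642.25 = 0.7031
χ² = 0.5469 + 0.7031 = 1.250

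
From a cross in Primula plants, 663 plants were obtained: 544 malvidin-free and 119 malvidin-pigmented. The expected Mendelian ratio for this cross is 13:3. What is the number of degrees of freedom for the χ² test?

1

A goodness-of-fit test with 2 phenotype classes has df = 2 − 1 = 1.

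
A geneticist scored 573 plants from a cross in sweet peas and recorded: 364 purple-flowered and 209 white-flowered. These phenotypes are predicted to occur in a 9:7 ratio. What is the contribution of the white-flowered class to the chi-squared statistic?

6.932

Total ratio parts = 16. Expected numbers out of 573:
  purple-flowered: 573 × 9/16 = 322.3125
  white-flowered: 573 × 7/16 = 250.6875
Contribution of white-flowered: (209 − 250.6875)² / 250.6875 = 6.9323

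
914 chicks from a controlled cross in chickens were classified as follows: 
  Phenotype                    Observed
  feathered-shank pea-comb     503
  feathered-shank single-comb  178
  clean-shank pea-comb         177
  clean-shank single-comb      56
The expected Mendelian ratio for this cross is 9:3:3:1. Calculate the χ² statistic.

0.704

The 9:3:3:1 ratio has 16 parts, so with N = 914 the expected counts are:
  feathered-shank pea-comb: 914 × 9/16 = 514.125
  feathered-shank single-comb: 914 × 3/16 = 171.375
  clean-shank pea-comb: 914 × 3/16 = 171.375
  clean-shank single-comb: 914 × 1/16 = 57.125
χ² = Σ (O − E)² / E
  feathered-shank pea-comb: (503 − 514.125)² / 514.125 = 0.2407
  feathered-shank single-comb: (178 − 171.375)² / 171.375 = 0.2561
  clean-shank pea-comb: (177 − 171.375)² / 171.375 = 0.1846
  clean-shank single-comb: (56 − 57.125)² / 57.125 = 0.0222
χ² = 0.2407 + 0.2561 + 0.1846 + 0.0222 = 0.7036 ≈ 0.704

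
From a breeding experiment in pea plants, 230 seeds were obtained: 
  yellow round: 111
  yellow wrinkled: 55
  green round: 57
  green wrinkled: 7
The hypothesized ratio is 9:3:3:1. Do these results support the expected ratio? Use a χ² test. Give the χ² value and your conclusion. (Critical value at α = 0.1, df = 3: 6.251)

Total ratio parts = 16. Expected numbers out of 230:
  yellow round: 230 × 9/16 = 129.375
  yellow wrinkled: 230 × 3/16 = 43.125
  green round: 230 × 3/16 = 43.125
  green wrinkled: 230 × 1/16 = 14.375
χ² = Σ (O − E)² / E
  yellow round: (111 − 129.375)² / 129.375 = 2.6098
  yellow wrinkled: (55 − 43.125)² / 43.125 = 3.2699
  green round: (57 − 43.125)² / 43.125 = 4.4641
  green wrinkled: (7 − 14.375)² / 14.375 = 3.7837
χ² = 2.6098 + 3.2699 + 4.4641 + 3.7837 = 14.1275 ≈ 14.128
Degrees of freedom = 4 − 1 = 3; critical value at α = 0.1 is 6.251.
Since 14.128 > 6.251, we reject the null hypothesis — the data do not fit the 9:3:3:1 ratio.

14.128; not consistent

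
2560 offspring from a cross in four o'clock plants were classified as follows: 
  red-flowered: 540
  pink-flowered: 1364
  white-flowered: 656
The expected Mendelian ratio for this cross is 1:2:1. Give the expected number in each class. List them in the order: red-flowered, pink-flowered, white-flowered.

Under the 1:2:1 hypothesis (Σ ratio = 4, N = 2560):
  red-flowered: 2560 × 1/4 = 640
  pink-flowered: 2560 × 2/4 = 1280
  white-flowered: 2560 × 1/4 = 640

640, 1280, 640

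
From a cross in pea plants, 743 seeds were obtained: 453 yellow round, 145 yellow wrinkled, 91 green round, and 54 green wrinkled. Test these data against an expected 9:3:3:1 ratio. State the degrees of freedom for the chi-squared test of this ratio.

3

A goodness-of-fit test with 4 phenotype classes has df = 4 − 1 = 3.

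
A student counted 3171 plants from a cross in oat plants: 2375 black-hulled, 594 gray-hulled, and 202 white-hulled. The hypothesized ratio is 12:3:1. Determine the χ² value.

0.078

The 12:3:1 ratio has 16 parts, so with N = 3171 the expected counts are:
  black-hulled: 3171 × 12/16 = 2378.25
  gray-hulled: 3171 × 3/16 = 594.5625
  white-hulled: 3171 × 1/16 = 198.1875
χ² = Σ (O − E)² / E
  black-hulled: (2375 − 2378.25)² / 2378.25 = 0.0044
  gray-hulled: (594 − 594.5625)² / 594.5625 = 0.0005
  white-hulled: (202 − 198.1875)² / 198.1875 = 0.0733
χ² = 0.0044 + 0.0005 + 0.0733 = 0.0782 ≈ 0.078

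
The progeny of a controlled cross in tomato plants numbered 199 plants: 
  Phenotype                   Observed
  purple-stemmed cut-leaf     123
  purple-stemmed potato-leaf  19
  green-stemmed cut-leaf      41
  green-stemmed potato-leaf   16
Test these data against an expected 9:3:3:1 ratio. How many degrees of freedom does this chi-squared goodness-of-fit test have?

A goodness-of-fit test with 4 phenotype classes has df = 4 − 1 = 3.

3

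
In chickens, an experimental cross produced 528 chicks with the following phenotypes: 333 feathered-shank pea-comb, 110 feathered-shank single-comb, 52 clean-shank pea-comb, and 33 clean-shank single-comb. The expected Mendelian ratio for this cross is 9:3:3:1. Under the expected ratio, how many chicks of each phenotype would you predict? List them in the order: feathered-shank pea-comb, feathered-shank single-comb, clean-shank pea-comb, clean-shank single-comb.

Expected counts for N = 528 under a 9:3:3:1 ratio (total parts = 16):
  feathered-shank pea-comb: 528 × 9/16 = 297
  feathered-shank single-comb: 528 × 3/16 = 99
  clean-shank pea-comb: 528 × 3/16 = 99
  clean-shank single-comb: 528 × 1/16 = 33

297, 99, 99, 33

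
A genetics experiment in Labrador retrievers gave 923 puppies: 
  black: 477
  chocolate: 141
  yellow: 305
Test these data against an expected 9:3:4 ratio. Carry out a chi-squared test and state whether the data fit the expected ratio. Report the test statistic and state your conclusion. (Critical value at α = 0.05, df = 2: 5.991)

Total ratio parts = 16. Expected numbers out of 923:
  black: 923 × 9/16 = 519.1875
  chocolate: 923 × 3/16 = 173.0625
  yellow: 923 × 4/16 = 230.75
χ² = Σ (O − E)² / E
  black: (477 − 519.1875)² / 519.1875 = 3.4280
  chocolate: (141 − 173.0625)² / 173.0625 = 5.9401
  yellow: (305 − 230.75)² / 230.75 = 23.8919
χ² = 3.4280 + 5.9401 + 23.8919 = 33.260
Degrees of freedom = 3 − 1 = 2; critical value at α = 0.05 is 5.991.
Since 33.260 > 5.991, we reject the null hypothesis — the data do not fit the 9:3:4 ratio.

33.260; not consistent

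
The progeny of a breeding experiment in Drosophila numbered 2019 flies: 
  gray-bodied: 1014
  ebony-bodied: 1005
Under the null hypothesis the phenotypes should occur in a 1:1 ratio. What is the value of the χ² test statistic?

Under the 1:1 hypothesis (Σ ratio = 2, N = 2019):
  gray-bodied: 2019 × 1/2 = 1009.5
  ebony-bodied: 2019 × 1/2 = 1009.5
χ² = Σ (O − E)² / E
  gray-bodied: (1014 − 1009.5)² / 1009.5 = 0.0201
  ebony-bodied: (1005 − 1009.5)² / 1009.5 = 0.0201
χ² = 0.0201 + 0.0201 = 0.0402 ≈ 0.040

0.040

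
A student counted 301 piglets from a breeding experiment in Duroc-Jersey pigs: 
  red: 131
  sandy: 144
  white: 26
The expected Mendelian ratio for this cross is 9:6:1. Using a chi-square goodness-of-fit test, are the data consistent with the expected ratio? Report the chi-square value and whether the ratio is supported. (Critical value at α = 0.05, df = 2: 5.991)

The 9:6:1 ratio has 16 parts, so with N = 301 the expected counts are:
  red: 301 × 9/16 = 169.3125
  sandy: 301 × 6/16 = 112.875
  white: 301 × 1/16 = 18.8125
χ² = Σ (O − E)² / E
  red: (131 − 169.3125)² / 169.3125 = 8.6695
  sandy: (144 − 112.875)² / 112.875 = 8.5826
  white: (26 − 18.8125)² / 18.8125 = 2.7461
χ² = 8.6695 + 8.5826 + 2.7461 = 19.9982 ≈ 19.998
Degrees of freedom = 3 − 1 = 2; critical value at α = 0.05 is 5.991.
Since 19.998 > 5.991, we reject the null hypothesis — the data do not fit the 9:6:1 ratio.

19.998; not consistent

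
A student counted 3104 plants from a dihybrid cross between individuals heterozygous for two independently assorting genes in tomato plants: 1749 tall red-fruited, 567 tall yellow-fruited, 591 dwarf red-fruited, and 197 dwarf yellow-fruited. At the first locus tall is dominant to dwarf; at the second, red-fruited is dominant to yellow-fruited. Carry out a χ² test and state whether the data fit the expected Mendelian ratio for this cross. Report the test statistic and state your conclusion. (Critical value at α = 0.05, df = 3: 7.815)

A dihybrid F₂ with independent assortment and complete dominance at both loci gives a 9:3:3:1 phenotypic ratio.
The 9:3:3:1 ratio has 16 parts, so with N = 3104 the expected counts are:
  tall red-fruited: 3104 × 9/16 = 1746
  tall yellow-fruited: 3104 × 3/16 = 582
  dwarf red-fruited: 3104 × 3/16 = 582
  dwarf yellow-fruited: 3104 × 1/16 = 194
χ² = Σ (O − E)² / E
  tall red-fruited: (1749 − 1746)² / 1746 = 0.0052
  tall yellow-fruited: (567 − 582)² / 582 = 0.3866
  dwarf red-fruited: (591 − 582)² / 582 = 0.1392
  dwarf yellow-fruited: (197 − 194)² / 194 = 0.0464
χ² = 0.0052 + 0.3866 + 0.1392 + 0.0464 = 0.5774 ≈ 0.577
Degrees of freedom = 4 − 1 = 3; critical value at α = 0.05 is 7.815.
Since 0.577 < 7.815, we fail to reject the null hypothesis — the data are consistent with the 9:3:3:1 ratio.

0.577; consistent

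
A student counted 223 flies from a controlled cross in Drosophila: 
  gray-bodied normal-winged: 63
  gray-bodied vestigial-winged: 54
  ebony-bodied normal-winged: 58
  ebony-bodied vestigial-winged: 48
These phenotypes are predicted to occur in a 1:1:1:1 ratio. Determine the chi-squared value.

Under the 1:1:1:1 hypothesis (Σ ratio = 4, N = 223):
  gray-bodied normal-winged: 223 × 1/4 = 55.75
  gray-bodied vestigial-winged: 223 × 1/4 = 55.75
  ebony-bodied normal-winged: 223 × 1/4 = 55.75
  ebony-bodied vestigial-winged: 223 × 1/4 = 55.75
χ² = Σ (O − E)² / E
  gray-bodied normal-winged: (63 − 55.75)² / 55.75 = 0.9428
  gray-bodied vestigial-winged: (54 − 55.75)² / 55.75 = 0.0549
  ebony-bodied normal-winged: (58 − 55.75)² / 55.75 = 0.0908
  ebony-bodied vestigial-winged: (48 − 55.75)² / 55.75 = 1.0774
χ² = 0.9428 + 0.0549 + 0.0908 + 1.0774 = 2.1659 ≈ 2.166

2.166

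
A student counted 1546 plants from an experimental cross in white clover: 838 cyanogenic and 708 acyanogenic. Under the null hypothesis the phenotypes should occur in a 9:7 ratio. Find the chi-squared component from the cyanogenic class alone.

1.150

The 9:7 ratio has 16 parts, so with N = 1546 the expected counts are:
  cyanogenic: 1546 × 9/16 = 869.625
  acyanogenic: 1546 × 7/16 = 676.375
Contribution of cyanogenic: (838 − 869.625)² / 869.625 = 1.1501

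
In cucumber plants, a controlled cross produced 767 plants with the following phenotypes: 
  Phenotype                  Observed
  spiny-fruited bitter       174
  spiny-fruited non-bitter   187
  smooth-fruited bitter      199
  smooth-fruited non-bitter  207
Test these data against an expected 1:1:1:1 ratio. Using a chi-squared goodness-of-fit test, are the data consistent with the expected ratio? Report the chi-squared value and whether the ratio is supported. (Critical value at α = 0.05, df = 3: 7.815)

Expected counts for N = 767 under a 1:1:1:1 ratio (total parts = 4):
  spiny-fruited bitter: 767 × 1/4 = 191.75
  spiny-fruited non-bitter: 767 × 1/4 = 191.75
  smooth-fruited bitter: 767 × 1/4 = 191.75
  smooth-fruited non-bitter: 767 × 1/4 = 191.75
χ² = Σ (O − E)² / E
  spiny-fruited bitter: (174 − 191.75)² / 191.75 = 1.6431
  spiny-fruited non-bitter: (187 − 191.75)² / 191.75 = 0.1177
  smooth-fruited bitter: (199 − 191.75)² / 191.75 = 0.2741
  smooth-fruited non-bitter: (207 − 191.75)² / 191.75 = 1.2128
χ² = 1.6431 + 0.1177 + 0.2741 + 1.2128 = 3.2477 ≈ 3.248
Degrees of freedom = 4 − 1 = 3; critical value at α = 0.05 is 7.815.
Since 3.248 < 7.815, we fail to reject the null hypothesis — the data are consistent with the 1:1:1:1 ratio.

3.248; consistent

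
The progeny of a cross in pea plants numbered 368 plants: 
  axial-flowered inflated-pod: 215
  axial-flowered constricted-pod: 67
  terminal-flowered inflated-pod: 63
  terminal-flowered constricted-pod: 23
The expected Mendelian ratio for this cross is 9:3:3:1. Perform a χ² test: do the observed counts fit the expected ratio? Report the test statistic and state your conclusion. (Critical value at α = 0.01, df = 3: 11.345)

Total ratio parts = 16. Expected numbers out of 368:
  axial-flowered inflated-pod: 368 × 9/16 = 207
  axial-flowered constricted-pod: 368 × 3/16 = 69
  terminal-flowered inflated-pod: 368 × 3/16 = 69
  terminal-flowered constricted-pod: 368 × 1/16 = 23
χ² = Σ (O − E)² / E
  axial-flowered inflated-pod: (215 − 207)² / 207 = 0.3092
  axial-flowered constricted-pod: (67 − 69)² / 69 = 0.0580
  terminal-flowered inflated-pod: (63 − 69)² / 69 = 0.5217
  terminal-flowered constricted-pod: (23 − 23)² / 23 = 0.0000
χ² = 0.3092 + 0.0580 + 0.5217 + 0.0000 = 0.8889 ≈ 0.889
Degrees of freedom = 4 − 1 = 3; critical value at α = 0.01 is 11.345.
Since 0.889 < 11.345, we fail to reject the null hypothesis — the data are consistent with the 9:3:3:1 ratio.

0.889; consistent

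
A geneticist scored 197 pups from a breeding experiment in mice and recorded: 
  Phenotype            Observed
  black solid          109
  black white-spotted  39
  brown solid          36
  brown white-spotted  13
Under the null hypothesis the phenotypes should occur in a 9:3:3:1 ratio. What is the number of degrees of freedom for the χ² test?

A goodness-of-fit test with 4 phenotype classes has df = 4 − 1 = 3.

3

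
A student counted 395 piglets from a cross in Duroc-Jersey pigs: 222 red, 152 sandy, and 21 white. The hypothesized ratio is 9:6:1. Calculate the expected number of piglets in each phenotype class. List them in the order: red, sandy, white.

Under the 9:6:1 hypothesis (Σ ratio = 16, N = 395):
  red: 395 × 9/16 = 222.1875
  sandy: 395 × 6/16 = 148.125
  white: 395 × 1/16 = 24.6875

222.1875, 148.125, 24.6875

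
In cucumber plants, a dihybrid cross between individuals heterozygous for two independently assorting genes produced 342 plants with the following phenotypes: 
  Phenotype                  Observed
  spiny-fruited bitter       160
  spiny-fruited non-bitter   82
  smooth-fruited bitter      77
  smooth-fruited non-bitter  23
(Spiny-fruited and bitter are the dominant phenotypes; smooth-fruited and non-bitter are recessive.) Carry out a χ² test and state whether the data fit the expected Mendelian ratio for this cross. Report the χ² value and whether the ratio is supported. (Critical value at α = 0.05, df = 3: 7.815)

A dihybrid F₂ with independent assortment and complete dominance at both loci gives a 9:3:3:1 phenotypic ratio.
The 9:3:3:1 ratio has 16 parts, so with N = 342 the expected counts are:
  spiny-fruited bitter: 342 × 9/16 = 192.375
  spiny-fruited non-bitter: 342 × 3/16 = 64.125
  smooth-fruited bitter: 342 × 3/16 = 64.125
  smooth-fruited non-bitter: 342 × 1/16 = 21.375
χ² = Σ (O − E)² / E
  spiny-fruited bitter: (160 − 192.375)² / 192.375 = 5.4484
  spiny-fruited non-bitter: (82 − 64.125)² / 64.125 = 4.9827
  smooth-fruited bitter: (77 − 64.125)² / 64.125 = 2.5850
  smooth-fruited non-bitter: (23 − 21.375)² / 21.375 = 0.1235
χ² = 5.4484 + 4.9827 + 2.5850 + 0.1235 = 13.1396 ≈ 13.140
Degrees of freedom = 4 − 1 = 3; critical value at α = 0.05 is 7.815.
Since 13.140 > 7.815, we reject the null hypothesis — the data do not fit the 9:3:3:1 ratio.

13.140; not consistent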